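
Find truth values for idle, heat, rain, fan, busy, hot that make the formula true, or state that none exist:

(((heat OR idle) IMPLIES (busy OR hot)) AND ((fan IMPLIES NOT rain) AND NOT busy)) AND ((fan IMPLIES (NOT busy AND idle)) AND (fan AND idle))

idle = True, heat = True, rain = False, fan = True, busy = False, hot = True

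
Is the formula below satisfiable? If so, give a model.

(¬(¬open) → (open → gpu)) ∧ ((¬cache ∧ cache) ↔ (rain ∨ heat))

heat: False; open: False; cache: True; rain: False; gpu: True

  ¬(¬open) → (open → gpu) = True
    ¬(¬open) = False
      ¬open = True
    open → gpu = True
  (¬cache ∧ cache) ↔ (rain ∨ heat) = True
    ¬cache ∧ cache = False
      ¬cache = False
    rain ∨ heat = False
Both conjuncts True, so the formula holds.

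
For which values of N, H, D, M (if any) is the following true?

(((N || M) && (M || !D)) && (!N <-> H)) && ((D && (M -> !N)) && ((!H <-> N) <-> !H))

No satisfying assignment exists.

Case D = True: the formula simplifies to (((N || M) && M) && (!N <-> H)) && ((M -> !N) && ((!H <-> N) <-> !H)).
  M = True: simplifies to (!N <-> H) && (!N && ((!H <-> N) <-> !H)).
    N = True: the conjunct !N is False.
    N = False: simplifies to H && (H <-> !H).
      H = True: the conjunct H <-> !H becomes True <-> !True = False.
      H = False: the conjunct H is False.
  M = False: the conjunct M is False.
Case D = False: the conjunct D is False.
Both cases fail — unsatisfiable.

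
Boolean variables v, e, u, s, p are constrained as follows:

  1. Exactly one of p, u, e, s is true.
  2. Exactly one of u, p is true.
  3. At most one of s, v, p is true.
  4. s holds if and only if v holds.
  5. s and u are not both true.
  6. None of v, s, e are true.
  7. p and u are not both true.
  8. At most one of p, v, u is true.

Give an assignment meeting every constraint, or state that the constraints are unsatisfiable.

v = False, e = False, u = True, s = False, p = False

  (1) {p, u, e, s}: 1 true — exactly one ✓
  (2) {u, p}: 1 true — exactly one ✓
  (3) {s, v, p}: 0 true — at most one ✓
  (4) s=F, v=F — same ✓
  (5) s=F, u=T — not both ✓
  (6) {v, s, e}: 0 true — none ✓
  (7) p=F, u=T — not both ✓
  (8) {p, v, u}: 1 true — at most one ✓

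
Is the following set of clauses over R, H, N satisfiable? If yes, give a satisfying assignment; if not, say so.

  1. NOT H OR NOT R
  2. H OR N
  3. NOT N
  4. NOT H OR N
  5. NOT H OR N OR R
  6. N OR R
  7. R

Case N = True:
  Clause (NOT N) is falsified — contradiction.
Case N = False:
  (H OR N) forces H = True.
  Clause (NOT H OR N) is falsified — contradiction.
Both cases fail, so the formula is unsatisfiable.

Unsatisfiable — no assignment works.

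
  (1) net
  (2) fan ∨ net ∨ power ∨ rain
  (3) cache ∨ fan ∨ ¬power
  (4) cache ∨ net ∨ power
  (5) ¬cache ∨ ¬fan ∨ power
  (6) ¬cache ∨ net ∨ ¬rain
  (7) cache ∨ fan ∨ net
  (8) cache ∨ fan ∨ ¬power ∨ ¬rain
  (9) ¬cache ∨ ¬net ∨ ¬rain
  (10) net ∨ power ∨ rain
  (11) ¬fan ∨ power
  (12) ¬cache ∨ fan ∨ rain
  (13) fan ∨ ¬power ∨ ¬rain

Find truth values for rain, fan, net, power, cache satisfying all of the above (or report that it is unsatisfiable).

rain: False; fan: True; net: True; power: True; cache: True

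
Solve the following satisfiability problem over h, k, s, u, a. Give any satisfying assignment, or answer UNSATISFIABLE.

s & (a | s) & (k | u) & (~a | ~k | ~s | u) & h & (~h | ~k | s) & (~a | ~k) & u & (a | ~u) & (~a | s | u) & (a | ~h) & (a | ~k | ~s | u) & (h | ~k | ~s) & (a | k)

h: True; k: False; s: True; u: True; a: True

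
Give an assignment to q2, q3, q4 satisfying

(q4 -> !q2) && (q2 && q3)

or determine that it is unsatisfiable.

q2=T, q3=T, q4=F

  q4 -> !q2 = True
    !q2 = False
  q2 && q3 = True
Both conjuncts True, so the formula holds.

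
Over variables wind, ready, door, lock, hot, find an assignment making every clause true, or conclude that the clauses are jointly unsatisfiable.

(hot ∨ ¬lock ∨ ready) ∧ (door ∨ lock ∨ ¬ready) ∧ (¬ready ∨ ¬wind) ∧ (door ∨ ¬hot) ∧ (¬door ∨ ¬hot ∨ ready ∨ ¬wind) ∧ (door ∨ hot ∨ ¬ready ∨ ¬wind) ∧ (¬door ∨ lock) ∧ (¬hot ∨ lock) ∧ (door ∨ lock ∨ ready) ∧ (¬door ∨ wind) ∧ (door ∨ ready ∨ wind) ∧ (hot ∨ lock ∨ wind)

Set wind = False.
  then (¬door ∨ wind) forces door = False.
  then (door ∨ ready ∨ wind) forces ready = True.
  then (door ∨ lock ∨ ¬ready) forces lock = True.
  then (door ∨ ¬hot) forces hot = False.
All clauses satisfied.

wind=F, ready=T, door=F, lock=T, hot=F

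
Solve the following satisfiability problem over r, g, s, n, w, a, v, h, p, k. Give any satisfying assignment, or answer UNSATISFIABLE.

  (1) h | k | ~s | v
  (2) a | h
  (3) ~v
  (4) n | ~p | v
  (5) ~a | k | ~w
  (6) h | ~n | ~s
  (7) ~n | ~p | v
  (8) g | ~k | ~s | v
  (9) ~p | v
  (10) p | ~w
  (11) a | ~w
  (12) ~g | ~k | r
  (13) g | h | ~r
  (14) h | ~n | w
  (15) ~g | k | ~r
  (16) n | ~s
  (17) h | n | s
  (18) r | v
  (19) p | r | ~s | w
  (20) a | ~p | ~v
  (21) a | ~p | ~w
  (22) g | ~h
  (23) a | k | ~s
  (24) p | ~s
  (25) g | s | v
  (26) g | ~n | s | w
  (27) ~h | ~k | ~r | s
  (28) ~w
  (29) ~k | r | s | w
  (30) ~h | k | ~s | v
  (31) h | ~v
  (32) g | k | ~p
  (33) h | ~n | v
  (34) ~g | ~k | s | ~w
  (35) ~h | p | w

UNSATISFIABLE

Case n = True:
  (~v) forces v = False.
  (~n | ~p | v) forces p = False.
  (p | ~w) forces w = False.
  (h | ~n | w) forces h = True.
  Clause (~h | p | w) is falsified — contradiction.
Case n = False:
  (~v) forces v = False.
  (n | ~p | v) forces p = False.
  (p | ~w) forces w = False.
  (n | ~s) forces s = False.
  (h | n | s) forces h = True.
  Clause (~h | p | w) is falsified — contradiction.
Both cases fail, so the formula is unsatisfiable.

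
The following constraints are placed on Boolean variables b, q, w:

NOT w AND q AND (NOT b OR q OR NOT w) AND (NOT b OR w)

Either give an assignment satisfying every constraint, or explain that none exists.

Unit clause (NOT w) forces w = False.
Unit clause (q) forces q = True.
In (NOT b OR w) only NOT b is left, so b = False.
Check each clause:
  (NOT w): NOT w holds.
  (q): q holds.
  (NOT b OR q OR NOT w): NOT b holds.
  (NOT b OR w): NOT b holds.
All clauses satisfied.

b: False, q: True, w: False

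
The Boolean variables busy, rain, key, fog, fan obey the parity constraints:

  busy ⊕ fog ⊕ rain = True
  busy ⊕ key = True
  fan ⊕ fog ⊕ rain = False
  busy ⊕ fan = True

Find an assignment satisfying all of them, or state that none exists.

busy = False, rain = True, key = True, fog = False, fan = True

busy ⊕ fog ⊕ rain = F ⊕ F ⊕ T = True ✓
busy ⊕ key = F ⊕ T = True ✓
fan ⊕ fog ⊕ rain = T ⊕ F ⊕ T = False ✓
busy ⊕ fan = F ⊕ T = True ✓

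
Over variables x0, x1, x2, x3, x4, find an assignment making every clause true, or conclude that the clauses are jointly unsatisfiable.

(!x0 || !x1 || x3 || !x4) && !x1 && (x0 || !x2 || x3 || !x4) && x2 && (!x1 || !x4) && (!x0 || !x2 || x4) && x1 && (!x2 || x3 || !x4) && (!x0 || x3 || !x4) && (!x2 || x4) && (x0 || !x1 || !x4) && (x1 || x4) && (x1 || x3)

Case x1 = True:
  Clause (!x1) is falsified — contradiction.
Case x1 = False:
  Clause (x1) is falsified — contradiction.
Both cases fail, so the formula is unsatisfiable.

Unsatisfiable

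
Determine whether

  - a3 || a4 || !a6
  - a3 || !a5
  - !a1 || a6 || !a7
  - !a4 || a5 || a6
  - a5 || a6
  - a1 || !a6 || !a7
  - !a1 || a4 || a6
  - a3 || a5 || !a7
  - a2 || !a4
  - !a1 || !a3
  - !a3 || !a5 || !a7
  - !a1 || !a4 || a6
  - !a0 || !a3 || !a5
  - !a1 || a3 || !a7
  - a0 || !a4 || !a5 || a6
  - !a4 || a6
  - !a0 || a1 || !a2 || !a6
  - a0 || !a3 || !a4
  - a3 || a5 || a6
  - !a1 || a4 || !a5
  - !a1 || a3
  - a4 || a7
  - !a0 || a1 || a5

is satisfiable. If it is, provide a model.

Set a0 = False.
Try a1 = True:
  (!a1 || !a3) forces a3 = False.
  clause (!a1 || a3) is falsified — backtrack.
So a1 = False.
Set a2 = True.
Set a3 = False.
  then (a3 || !a5) forces a5 = False.
  then (a5 || a6) forces a6 = True.
  then (a1 || !a6 || !a7) forces a7 = False.
  then (a4 || a7) forces a4 = True.
All clauses satisfied.

a0 = False, a1 = False, a2 = True, a3 = False, a4 = True, a5 = False, a6 = True, a7 = False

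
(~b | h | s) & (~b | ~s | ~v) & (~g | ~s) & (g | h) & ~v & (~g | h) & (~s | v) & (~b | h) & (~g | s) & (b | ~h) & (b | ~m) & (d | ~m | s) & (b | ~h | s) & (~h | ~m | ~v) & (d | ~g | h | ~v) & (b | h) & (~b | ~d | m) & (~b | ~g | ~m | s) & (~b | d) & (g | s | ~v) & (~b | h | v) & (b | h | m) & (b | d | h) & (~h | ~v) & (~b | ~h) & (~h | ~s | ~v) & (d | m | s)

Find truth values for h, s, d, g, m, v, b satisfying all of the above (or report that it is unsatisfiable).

UNSATISFIABLE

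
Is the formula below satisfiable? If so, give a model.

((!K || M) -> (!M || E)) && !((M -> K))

M: True, E: True, K: False

  (!K || M) -> (!M || E) = True
    !K || M = True
      !K = True
    !M || E = True
      !M = False
  !((M -> K)) = True
    M -> K = False
Both conjuncts True, so the formula holds.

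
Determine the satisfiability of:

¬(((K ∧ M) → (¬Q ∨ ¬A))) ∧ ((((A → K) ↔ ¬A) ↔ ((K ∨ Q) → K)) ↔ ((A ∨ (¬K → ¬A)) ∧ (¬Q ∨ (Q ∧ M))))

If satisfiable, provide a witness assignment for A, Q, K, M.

The formula is unsatisfiable.

Case K = True: the formula simplifies to ¬((M → (¬Q ∨ ¬A))) ∧ (¬A ↔ (¬Q ∨ (Q ∧ M))).
  Q = True: simplifies to ¬((M → ¬A)) ∧ (¬A ↔ M).
    A = True: simplifies to ¬(¬M) ∧ ¬M.
      M = True: the conjunct ¬M is False.
      M = False: the conjunct ¬(¬M) becomes ¬(¬False) = False.
    A = False: the conjunct ¬((M → ¬A)) becomes ¬((M → True)) = False.
  Q = False: the conjunct ¬((M → (¬Q ∨ ¬A))) becomes ¬((M → True)) = False.
Case K = False: the conjunct ¬(((K ∧ M) → (¬Q ∨ ¬A))) becomes ¬((False → (¬Q ∨ ¬A))) = False.
Both cases fail — unsatisfiable.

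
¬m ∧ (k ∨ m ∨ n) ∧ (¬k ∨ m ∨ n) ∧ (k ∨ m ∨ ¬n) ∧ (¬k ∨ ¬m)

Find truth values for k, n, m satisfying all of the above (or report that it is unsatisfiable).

Unit clause (¬m) forces m = False.
Try k = False:
  (k ∨ m ∨ n) forces n = True.
  clause (k ∨ m ∨ ¬n) is falsified — backtrack.
So k = True.
  then (¬k ∨ m ∨ n) forces n = True.
Check each clause:
  (¬m): ¬m holds.
  (k ∨ m ∨ n): k holds.
  (¬k ∨ m ∨ n): n holds.
  (k ∨ m ∨ ¬n): k holds.
  (¬k ∨ ¬m): ¬m holds.
All clauses satisfied.

k: True, n: True, m: False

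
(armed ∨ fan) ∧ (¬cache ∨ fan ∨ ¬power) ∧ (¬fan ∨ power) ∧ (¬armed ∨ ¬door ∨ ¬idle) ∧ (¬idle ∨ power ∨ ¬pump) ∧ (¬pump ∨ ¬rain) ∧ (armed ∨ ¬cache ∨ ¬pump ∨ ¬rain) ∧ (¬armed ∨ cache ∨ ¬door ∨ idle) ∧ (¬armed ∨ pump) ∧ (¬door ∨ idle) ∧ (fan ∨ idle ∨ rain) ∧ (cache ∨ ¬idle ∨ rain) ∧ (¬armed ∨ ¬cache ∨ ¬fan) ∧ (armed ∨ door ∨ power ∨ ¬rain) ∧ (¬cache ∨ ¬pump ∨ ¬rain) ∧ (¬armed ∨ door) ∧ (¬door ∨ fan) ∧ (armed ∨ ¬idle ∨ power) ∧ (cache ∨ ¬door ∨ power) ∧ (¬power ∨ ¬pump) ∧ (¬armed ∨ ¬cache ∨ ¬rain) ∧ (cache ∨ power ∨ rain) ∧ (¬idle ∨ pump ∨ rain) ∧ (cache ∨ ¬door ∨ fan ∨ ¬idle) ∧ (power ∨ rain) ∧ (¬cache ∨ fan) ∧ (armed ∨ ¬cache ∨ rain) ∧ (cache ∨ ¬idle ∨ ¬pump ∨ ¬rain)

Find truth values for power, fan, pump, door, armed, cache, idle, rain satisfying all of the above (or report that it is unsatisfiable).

power=T; fan=T; pump=F; door=F; armed=F; cache=T; idle=T; rain=T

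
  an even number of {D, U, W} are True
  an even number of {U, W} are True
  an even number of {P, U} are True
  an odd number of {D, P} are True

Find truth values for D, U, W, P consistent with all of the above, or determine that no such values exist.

D = False, U = True, W = True, P = True

{D, U, W}: 2 true → even ✓
{U, W}: 2 true → even ✓
{P, U}: 2 true → even ✓
{D, P}: 1 true → odd ✓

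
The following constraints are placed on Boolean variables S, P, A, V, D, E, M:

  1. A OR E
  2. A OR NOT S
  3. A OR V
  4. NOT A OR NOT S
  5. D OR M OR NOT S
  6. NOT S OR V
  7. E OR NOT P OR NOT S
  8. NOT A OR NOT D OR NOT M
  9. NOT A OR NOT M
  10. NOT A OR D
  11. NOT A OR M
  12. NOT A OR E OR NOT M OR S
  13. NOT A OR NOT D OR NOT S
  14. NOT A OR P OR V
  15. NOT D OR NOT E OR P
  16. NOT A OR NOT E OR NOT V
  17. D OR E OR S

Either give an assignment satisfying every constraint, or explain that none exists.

Set S = False.
Set P = True.
Try A = True:
  (NOT A OR NOT M) forces M = False.
  clause (NOT A OR M) is falsified — backtrack.
So A = False.
  then (A OR E) forces E = True.
  then (A OR V) forces V = True.
Set D = False.
Set M = True.
All clauses satisfied.

S = False; P = True; A = False; V = True; D = False; E = True; M = True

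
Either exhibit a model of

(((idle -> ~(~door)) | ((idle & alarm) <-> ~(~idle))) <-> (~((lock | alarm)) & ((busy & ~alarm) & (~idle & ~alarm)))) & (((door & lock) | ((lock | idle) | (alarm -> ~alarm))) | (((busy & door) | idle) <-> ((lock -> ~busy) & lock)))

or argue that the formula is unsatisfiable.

door = False, idle = True, alarm = False, lock = True, busy = True

  ((idle -> ~(~door)) | ((idle & alarm) <-> ~(~idle))) <-> (~((lock | alarm)) & ((busy & ~alarm) & (~idle & ~alarm))) = True
    (idle -> ~(~door)) | ((idle & alarm) <-> ~(~idle)) = False
      idle -> ~(~door) = False
        ~(~door) = False
          ~door = True
      (idle & alarm) <-> ~(~idle) = False
        idle & alarm = False
        ~(~idle) = True
          ~idle = False
    ~((lock | alarm)) & ((busy & ~alarm) & (~idle & ~alarm)) = False
      ~((lock | alarm)) = False
        lock | alarm = True
      (busy & ~alarm) & (~idle & ~alarm) = False
        busy & ~alarm = True
          ~alarm = True
        ~idle & ~alarm = False
          ~idle = False
          ~alarm = True
  ((door & lock) | ((lock | idle) | (alarm -> ~alarm))) | (((busy & door) | idle) <-> ((lock -> ~busy) & lock)) = True
    (door & lock) | ((lock | idle) | (alarm -> ~alarm)) = True
      door & lock = False
      (lock | idle) | (alarm -> ~alarm) = True
        lock | idle = True
        alarm -> ~alarm = True
          ~alarm = True
    ((busy & door) | idle) <-> ((lock -> ~busy) & lock) = False
      (busy & door) | idle = True
        busy & door = False
      (lock -> ~busy) & lock = False
        lock -> ~busy = False
          ~busy = False
Both conjuncts True, so the formula holds.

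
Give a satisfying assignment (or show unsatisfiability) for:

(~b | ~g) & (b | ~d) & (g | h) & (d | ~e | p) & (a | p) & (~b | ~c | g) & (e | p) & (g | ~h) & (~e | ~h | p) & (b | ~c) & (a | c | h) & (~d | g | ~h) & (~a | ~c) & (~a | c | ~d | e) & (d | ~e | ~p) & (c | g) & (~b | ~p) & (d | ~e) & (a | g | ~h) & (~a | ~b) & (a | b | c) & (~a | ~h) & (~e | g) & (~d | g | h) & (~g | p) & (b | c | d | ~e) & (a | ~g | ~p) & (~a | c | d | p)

d = False, c = False, b = False, a = True, h = False, g = True, p = True, e = False

Set d = False.
  then (d | ~e) forces e = False.
  then (e | p) forces p = True.
  then (~b | ~p) forces b = False.
  then (b | ~c) forces c = False.
  then (c | g) forces g = True.
  then (a | b | c) forces a = True.
  then (~a | ~h) forces h = False.
All clauses satisfied.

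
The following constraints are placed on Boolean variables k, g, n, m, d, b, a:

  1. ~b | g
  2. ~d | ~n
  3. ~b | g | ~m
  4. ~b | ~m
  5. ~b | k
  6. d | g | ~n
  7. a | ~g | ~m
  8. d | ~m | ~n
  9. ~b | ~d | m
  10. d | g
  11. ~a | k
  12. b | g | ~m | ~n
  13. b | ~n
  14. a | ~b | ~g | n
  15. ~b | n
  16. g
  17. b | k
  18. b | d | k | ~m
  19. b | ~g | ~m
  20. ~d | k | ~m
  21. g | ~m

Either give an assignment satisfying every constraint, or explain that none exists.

k: True; g: True; n: False; m: False; d: False; b: False; a: True

Unit clause (g) forces g = True.
Try k = False:
  (~b | k) forces b = False.
  clause (b | k) is falsified — backtrack.
So k = True.
Set n = False.
  then (~b | n) forces b = False.
  then (b | ~g | ~m) forces m = False.
Set d = False.
Set a = True.
All clauses satisfied.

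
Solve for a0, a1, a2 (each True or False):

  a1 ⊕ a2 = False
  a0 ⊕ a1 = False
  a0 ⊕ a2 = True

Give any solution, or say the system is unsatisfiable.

Adding constraints 1, 2, 3 mod 2: every variable appears an even number of times on the left, so the left side is 0.
But the right sides sum to 1 (mod 2). 0 ≠ 1 — the system is inconsistent.

Unsatisfiable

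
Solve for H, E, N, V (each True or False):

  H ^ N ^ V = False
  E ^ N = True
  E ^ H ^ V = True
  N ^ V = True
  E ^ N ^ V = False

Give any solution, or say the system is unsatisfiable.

H = True, E = True, N = False, V = True

H ^ N ^ V = T ^ F ^ T = False ✓
E ^ N = T ^ F = True ✓
E ^ H ^ V = T ^ T ^ T = True ✓
N ^ V = F ^ T = True ✓
E ^ N ^ V = T ^ F ^ T = False ✓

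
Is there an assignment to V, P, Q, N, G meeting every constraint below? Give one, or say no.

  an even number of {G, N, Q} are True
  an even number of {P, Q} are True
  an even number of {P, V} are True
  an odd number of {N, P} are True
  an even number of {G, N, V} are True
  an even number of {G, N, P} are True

V = False; P = False; Q = False; N = True; G = True

{G, N, Q}: 2 true → even ✓
{P, Q}: 0 true → even ✓
{P, V}: 0 true → even ✓
{N, P}: 1 true → odd ✓
{G, N, V}: 2 true → even ✓
{G, N, P}: 2 true → even ✓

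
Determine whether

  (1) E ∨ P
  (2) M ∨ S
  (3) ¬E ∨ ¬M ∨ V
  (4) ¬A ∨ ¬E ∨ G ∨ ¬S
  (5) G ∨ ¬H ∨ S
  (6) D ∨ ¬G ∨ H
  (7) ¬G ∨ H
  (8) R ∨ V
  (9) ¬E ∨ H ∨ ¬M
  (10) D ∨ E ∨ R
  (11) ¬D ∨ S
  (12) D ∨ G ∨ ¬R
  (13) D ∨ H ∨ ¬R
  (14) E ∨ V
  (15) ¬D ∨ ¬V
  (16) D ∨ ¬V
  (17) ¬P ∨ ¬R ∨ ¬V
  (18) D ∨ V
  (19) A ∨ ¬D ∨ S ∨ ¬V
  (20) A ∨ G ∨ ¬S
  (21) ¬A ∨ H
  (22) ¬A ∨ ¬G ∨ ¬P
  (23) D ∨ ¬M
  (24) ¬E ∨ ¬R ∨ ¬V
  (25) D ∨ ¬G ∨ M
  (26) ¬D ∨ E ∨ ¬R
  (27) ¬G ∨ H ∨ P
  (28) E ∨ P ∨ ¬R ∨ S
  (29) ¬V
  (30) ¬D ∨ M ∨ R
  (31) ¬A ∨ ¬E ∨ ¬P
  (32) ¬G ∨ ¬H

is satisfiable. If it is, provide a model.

Case G = True:
  (¬G ∨ H) forces H = True.
  Clause (¬G ∨ ¬H) is falsified — contradiction.
Case G = False:
  (¬V) forces V = False.
  (R ∨ V) forces R = True.
  (D ∨ G ∨ ¬R) forces D = True.
  (¬D ∨ S) forces S = True.
  (E ∨ V) forces E = True.
  (¬E ∨ ¬M ∨ V) forces M = False.
  (¬A ∨ ¬E ∨ G ∨ ¬S) forces A = False.
  Clause (A ∨ G ∨ ¬S) is falsified — contradiction.
Both cases fail, so the formula is unsatisfiable.

No satisfying assignment exists.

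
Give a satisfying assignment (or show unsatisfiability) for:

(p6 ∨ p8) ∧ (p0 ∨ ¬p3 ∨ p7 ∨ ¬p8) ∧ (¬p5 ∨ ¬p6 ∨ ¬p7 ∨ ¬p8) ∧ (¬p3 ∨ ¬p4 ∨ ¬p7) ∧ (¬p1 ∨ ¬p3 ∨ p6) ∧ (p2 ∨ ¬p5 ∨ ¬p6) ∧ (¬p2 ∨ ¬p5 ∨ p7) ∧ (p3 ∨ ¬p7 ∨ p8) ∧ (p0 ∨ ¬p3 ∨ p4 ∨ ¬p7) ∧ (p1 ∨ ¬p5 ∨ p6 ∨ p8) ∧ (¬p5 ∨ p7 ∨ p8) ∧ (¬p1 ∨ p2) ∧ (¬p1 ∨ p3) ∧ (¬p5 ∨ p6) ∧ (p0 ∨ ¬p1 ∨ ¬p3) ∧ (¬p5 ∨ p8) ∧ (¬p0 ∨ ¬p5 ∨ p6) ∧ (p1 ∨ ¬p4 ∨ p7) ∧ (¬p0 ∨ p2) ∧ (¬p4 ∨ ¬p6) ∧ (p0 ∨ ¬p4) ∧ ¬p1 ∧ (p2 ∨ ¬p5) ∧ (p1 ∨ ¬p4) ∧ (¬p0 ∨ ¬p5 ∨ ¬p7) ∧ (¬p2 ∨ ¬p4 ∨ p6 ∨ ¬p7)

p0: True; p1: False; p2: True; p3: True; p4: False; p5: False; p6: True; p7: True; p8: True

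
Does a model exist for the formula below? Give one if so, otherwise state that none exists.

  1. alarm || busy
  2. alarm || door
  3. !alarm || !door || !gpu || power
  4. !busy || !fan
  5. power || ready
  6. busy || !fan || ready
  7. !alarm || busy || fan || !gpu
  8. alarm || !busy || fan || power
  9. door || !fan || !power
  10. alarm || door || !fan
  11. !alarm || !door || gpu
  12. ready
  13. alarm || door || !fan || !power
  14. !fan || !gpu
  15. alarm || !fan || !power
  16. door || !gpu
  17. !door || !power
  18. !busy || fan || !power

Unit clause (ready) forces ready = True.
Set fan = False.
Set alarm = True.
Try gpu = True:
  (!alarm || busy || fan || !gpu) forces busy = True.
  (door || !gpu) forces door = True.
  (!alarm || !door || !gpu || power) forces power = True.
  clause (!door || !power) is falsified — backtrack.
So gpu = False.
  then (!alarm || !door || gpu) forces door = False.
Set busy = False.
Set power = False.
All clauses satisfied.

fan = False, alarm = True, gpu = False, busy = False, door = False, power = False, ready = True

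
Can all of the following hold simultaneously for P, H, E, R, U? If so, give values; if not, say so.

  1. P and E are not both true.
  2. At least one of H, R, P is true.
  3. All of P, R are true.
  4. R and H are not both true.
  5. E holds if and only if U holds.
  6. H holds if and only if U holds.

P = True; H = False; E = False; R = True; U = False

  (1) P=T, E=F — not both ✓
  (2) {H, R, P}: 2 true — at least one ✓
  (3) {P, R}: all 2 true ✓
  (4) R=T, H=F — not both ✓
  (5) E=F, U=F — same ✓
  (6) H=F, U=F — same ✓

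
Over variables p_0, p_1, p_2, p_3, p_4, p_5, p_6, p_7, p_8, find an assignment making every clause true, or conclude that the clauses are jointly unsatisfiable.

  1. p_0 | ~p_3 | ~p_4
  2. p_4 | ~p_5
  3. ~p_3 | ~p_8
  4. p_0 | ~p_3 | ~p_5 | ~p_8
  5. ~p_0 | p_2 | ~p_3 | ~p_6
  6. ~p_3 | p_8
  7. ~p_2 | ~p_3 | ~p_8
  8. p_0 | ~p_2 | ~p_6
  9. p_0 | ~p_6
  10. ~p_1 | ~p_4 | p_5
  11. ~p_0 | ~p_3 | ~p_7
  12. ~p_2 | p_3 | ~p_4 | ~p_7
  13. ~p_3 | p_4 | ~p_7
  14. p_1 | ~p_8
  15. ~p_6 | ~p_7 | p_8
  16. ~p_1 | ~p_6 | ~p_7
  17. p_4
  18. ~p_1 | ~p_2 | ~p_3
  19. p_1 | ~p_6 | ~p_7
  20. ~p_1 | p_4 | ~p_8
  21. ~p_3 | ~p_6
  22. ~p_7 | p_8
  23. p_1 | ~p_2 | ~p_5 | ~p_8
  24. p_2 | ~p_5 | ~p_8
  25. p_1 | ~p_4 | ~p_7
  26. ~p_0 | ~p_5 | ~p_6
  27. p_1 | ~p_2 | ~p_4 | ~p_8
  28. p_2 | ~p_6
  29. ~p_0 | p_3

Unit clause (p_4) forces p_4 = True.
Try p_0 = True:
  (~p_0 | p_3) forces p_3 = True.
  (~p_3 | ~p_8) forces p_8 = False.
  clause (~p_3 | p_8) is falsified — backtrack.
So p_0 = False.
  then (p_0 | ~p_3 | ~p_4) forces p_3 = False.
  then (p_0 | ~p_6) forces p_6 = False.
Set p_1 = False.
  then (p_1 | ~p_8) forces p_8 = False.
  then (~p_7 | p_8) forces p_7 = False.
Set p_2 = False.
Set p_5 = True.
All clauses satisfied.

p_0: False, p_1: False, p_2: False, p_3: False, p_4: True, p_5: True, p_6: False, p_7: False, p_8: False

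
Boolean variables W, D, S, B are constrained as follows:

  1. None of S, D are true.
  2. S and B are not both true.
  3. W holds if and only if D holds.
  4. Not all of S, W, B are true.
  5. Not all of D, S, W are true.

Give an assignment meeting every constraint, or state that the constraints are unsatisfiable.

W: False; D: False; S: False; B: False

  (1) {S, D}: 0 true — none ✓
  (2) S=F, B=F — not both ✓
  (3) W=F, D=F — same ✓
  (4) {S, W, B}: 0/3 true — not all ✓
  (5) {D, S, W}: 0/3 true — not all ✓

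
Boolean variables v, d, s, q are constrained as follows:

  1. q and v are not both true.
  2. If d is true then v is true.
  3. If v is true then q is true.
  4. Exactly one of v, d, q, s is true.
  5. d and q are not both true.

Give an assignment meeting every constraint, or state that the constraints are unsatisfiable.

v = False; d = False; s = False; q = True

  (1) q=T, v=F — not both ✓
  (2) d=F ⇒ v: vacuous ✓
  (3) v=F ⇒ q: vacuous ✓
  (4) {v, d, q, s}: 1 true — exactly one ✓
  (5) d=F, q=T — not both ✓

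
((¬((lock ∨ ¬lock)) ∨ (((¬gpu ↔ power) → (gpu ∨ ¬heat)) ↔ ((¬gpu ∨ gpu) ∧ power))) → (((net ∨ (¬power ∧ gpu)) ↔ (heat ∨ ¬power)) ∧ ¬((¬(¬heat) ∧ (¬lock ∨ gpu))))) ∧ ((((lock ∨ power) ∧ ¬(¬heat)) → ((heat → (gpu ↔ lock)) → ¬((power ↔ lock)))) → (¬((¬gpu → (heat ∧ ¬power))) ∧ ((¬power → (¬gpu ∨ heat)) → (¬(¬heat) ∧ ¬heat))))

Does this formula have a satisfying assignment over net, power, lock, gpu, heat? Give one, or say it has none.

Unsatisfiable

Case heat = True: the formula simplifies to ((¬((lock ∨ ¬lock)) ∨ (((¬gpu ↔ power) → gpu) ↔ ((¬gpu ∨ gpu) ∧ power))) → ((net ∨ (¬power ∧ gpu)) ∧ ¬((¬lock ∨ gpu)))) ∧ ¬(((lock ∨ power) → ((gpu ↔ lock) → ¬((power ↔ lock))))).
  gpu = True: simplifies to ¬((¬((lock ∨ ¬lock)) ∨ power)) ∧ ¬(((lock ∨ power) → (lock → ¬((power ↔ lock))))).
    lock = True: simplifies to ¬power ∧ ¬(¬power).
      power = True: the conjunct ¬power is False.
      power = False: the conjunct ¬(¬power) becomes ¬(¬False) = False.
    lock = False: the conjunct ¬(((lock ∨ power) → (lock → ¬((power ↔ lock))))) becomes ¬((power → True)) = False.
  gpu = False: simplifies to ((¬((lock ∨ ¬lock)) ∨ (¬power ↔ power)) → (net ∧ ¬(¬lock))) ∧ ¬(((lock ∨ power) → (¬lock → ¬((power ↔ lock))))).
    lock = True: the conjunct ¬(((lock ∨ power) → (¬lock → ¬((power ↔ lock))))) becomes ¬((True → True)) = False.
    lock = False: simplifies to ¬((¬power ↔ power)) ∧ ¬((power → ¬(¬power))).
      power = True: the conjunct ¬((power → ¬(¬power))) becomes ¬((True → True)) = False.
      power = False: the conjunct ¬((power → ¬(¬power))) becomes ¬((False → False)) = False.
Case heat = False: the formula simplifies to ((¬((lock ∨ ¬lock)) ∨ ((¬gpu ∨ gpu) ∧ power)) → ((net ∨ (¬power ∧ gpu)) ↔ ¬power)) ∧ (¬gpu ∧ ¬((¬power → ¬gpu))).
  gpu = True: the conjunct ¬gpu is False.
  gpu = False: the conjunct ¬((¬power → ¬gpu)) becomes ¬((¬power → True)) = False.
Both cases fail — unsatisfiable.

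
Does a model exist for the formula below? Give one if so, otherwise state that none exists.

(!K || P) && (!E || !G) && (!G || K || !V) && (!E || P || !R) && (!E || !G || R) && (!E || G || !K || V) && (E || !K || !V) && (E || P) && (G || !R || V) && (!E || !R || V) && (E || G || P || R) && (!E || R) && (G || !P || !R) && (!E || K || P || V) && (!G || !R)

Set R = False.
  then (!E || R) forces E = False.
  then (E || P) forces P = True.
Set V = True.
  then (E || !K || !V) forces K = False.
  then (!G || K || !V) forces G = False.
All clauses satisfied.

R = False, V = True, G = False, P = True, K = False, E = False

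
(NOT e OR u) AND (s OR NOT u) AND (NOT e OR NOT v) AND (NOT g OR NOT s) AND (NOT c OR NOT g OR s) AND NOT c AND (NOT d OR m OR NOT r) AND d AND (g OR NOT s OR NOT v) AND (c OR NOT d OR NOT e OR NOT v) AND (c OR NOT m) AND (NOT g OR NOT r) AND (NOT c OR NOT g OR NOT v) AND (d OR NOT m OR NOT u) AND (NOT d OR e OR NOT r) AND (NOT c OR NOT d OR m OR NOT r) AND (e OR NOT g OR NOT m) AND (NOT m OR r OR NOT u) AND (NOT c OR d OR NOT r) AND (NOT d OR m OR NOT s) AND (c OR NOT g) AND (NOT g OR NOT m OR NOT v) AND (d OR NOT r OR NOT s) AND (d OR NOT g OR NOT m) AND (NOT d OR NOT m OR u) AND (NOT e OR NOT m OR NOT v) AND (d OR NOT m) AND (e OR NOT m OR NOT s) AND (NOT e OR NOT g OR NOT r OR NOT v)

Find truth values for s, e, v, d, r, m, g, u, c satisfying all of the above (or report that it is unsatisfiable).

s = False, e = False, v = False, d = True, r = False, m = False, g = False, u = False, c = False

Unit clause (NOT c) forces c = False.
Unit clause (d) forces d = True.
In (c OR NOT m) only NOT m is left, so m = False.
In (NOT d OR m OR NOT s) only NOT s is left, so s = False.
In (c OR NOT g) only NOT g is left, so g = False.
In (s OR NOT u) only NOT u is left, so u = False.
In (NOT d OR m OR NOT r) only NOT r is left, so r = False.
In (NOT e OR u) only NOT e is left, so e = False.
Set v = False.
All clauses satisfied.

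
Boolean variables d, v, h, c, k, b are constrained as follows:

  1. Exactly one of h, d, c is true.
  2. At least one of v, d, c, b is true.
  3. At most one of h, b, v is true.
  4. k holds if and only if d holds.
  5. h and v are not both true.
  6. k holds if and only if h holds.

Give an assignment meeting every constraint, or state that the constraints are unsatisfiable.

d=F; v=F; h=F; c=T; k=F; b=T

  (1) {h, d, c}: 1 true — exactly one ✓
  (2) {v, d, c, b}: 2 true — at least one ✓
  (3) {h, b, v}: 1 true — at most one ✓
  (4) k=F, d=F — same ✓
  (5) h=F, v=F — not both ✓
  (6) k=F, h=F — same ✓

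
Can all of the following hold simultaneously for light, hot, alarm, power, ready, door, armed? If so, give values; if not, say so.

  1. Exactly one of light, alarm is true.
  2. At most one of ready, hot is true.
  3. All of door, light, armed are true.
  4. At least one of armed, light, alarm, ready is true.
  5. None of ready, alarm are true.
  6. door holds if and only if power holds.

light = True, hot = False, alarm = False, power = True, ready = False, door = True, armed = True

  (1) {light, alarm}: 1 true — exactly one ✓
  (2) {ready, hot}: 0 true — at most one ✓
  (3) {door, light, armed}: all 3 true ✓
  (4) {armed, light, alarm, ready}: 2 true — at least one ✓
  (5) {ready, alarm}: 0 true — none ✓
  (6) door=T, power=T — same ✓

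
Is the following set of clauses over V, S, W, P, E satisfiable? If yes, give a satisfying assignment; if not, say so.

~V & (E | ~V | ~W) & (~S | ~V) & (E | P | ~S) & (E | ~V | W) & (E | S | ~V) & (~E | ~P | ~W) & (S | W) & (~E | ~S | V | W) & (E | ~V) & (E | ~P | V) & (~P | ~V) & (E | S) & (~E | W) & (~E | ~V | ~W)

V: False; S: True; W: True; P: False; E: True

Unit clause (~V) forces V = False.
Set S = True.
Set W = True.
Try P = True:
  (~E | ~P | ~W) forces E = False.
  clause (E | ~P | V) is falsified — backtrack.
So P = False.
  then (E | P | ~S) forces E = True.
All clauses satisfied.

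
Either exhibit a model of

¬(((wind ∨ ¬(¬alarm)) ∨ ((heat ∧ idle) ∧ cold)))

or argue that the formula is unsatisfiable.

idle: False; alarm: False; heat: True; wind: False; cold: False

  ¬(((wind ∨ ¬(¬alarm)) ∨ ((heat ∧ idle) ∧ cold))) = True
    (wind ∨ ¬(¬alarm)) ∨ ((heat ∧ idle) ∧ cold) = False
      wind ∨ ¬(¬alarm) = False
        ¬(¬alarm) = False
          ¬alarm = True
      (heat ∧ idle) ∧ cold = False
        heat ∧ idle = False
The formula evaluates to True.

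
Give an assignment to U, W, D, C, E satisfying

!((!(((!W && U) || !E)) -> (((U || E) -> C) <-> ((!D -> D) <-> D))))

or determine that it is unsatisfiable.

U=T, W=T, D=T, C=F, E=T

  !((!(((!W && U) || !E)) -> (((U || E) -> C) <-> ((!D -> D) <-> D)))) = True
    !(((!W && U) || !E)) -> (((U || E) -> C) <-> ((!D -> D) <-> D)) = False
      !(((!W && U) || !E)) = True
        (!W && U) || !E = False
          !W && U = False
            !W = False
          !E = False
      ((U || E) -> C) <-> ((!D -> D) <-> D) = False
        (U || E) -> C = False
          U || E = True
        (!D -> D) <-> D = True
          !D -> D = True
            !D = False
The formula evaluates to True.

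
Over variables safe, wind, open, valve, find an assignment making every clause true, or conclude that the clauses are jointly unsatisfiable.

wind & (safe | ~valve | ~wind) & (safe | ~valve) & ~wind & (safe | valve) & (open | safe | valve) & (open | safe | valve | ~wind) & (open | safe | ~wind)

Case wind = True:
  Clause (~wind) is falsified — contradiction.
Case wind = False:
  Clause (wind) is falsified — contradiction.
Both cases fail, so the formula is unsatisfiable.

Unsatisfiable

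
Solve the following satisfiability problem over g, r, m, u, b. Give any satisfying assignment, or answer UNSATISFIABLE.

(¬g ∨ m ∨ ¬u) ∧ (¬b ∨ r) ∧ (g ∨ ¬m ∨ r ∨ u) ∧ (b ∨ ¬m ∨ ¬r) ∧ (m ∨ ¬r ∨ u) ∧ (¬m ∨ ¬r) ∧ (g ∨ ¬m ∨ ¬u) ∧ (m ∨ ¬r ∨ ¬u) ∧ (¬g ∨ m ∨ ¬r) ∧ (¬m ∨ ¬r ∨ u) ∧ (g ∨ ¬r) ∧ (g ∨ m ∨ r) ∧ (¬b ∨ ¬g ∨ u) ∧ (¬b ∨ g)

g: True; r: False; m: False; u: False; b: False

Try g = False:
  (g ∨ ¬r) forces r = False.
  (¬b ∨ r) forces b = False.
  (g ∨ m ∨ r) forces m = True.
  (g ∨ ¬m ∨ r ∨ u) forces u = True.
  clause (g ∨ ¬m ∨ ¬u) is falsified — backtrack.
So g = True.
Set r = False.
  then (¬b ∨ r) forces b = False.
Set m = False.
  then (¬g ∨ m ∨ ¬u) forces u = False.
All clauses satisfied.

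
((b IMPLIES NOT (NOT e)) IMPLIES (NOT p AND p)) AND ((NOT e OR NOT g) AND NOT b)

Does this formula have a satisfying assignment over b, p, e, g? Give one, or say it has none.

Case b = True: the conjunct NOT b is False.
Case b = False: the formula simplifies to (NOT p AND p) AND (NOT e OR NOT g).
  p = True: the conjunct NOT p is False.
  p = False: the conjunct p is False.
Both cases fail — unsatisfiable.

No satisfying assignment exists.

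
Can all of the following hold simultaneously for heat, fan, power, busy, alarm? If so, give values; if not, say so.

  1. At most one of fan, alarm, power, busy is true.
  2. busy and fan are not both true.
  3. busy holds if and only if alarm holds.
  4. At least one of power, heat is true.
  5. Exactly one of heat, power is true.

heat = True; fan = False; power = False; busy = False; alarm = False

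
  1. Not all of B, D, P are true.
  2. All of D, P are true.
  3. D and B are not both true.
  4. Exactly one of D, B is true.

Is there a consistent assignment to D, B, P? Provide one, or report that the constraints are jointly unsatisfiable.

D = True, B = False, P = True

  (1) {B, D, P}: 2/3 true — not all ✓
  (2) {D, P}: all 2 true ✓
  (3) D=T, B=F — not both ✓
  (4) {D, B}: 1 true — exactly one ✓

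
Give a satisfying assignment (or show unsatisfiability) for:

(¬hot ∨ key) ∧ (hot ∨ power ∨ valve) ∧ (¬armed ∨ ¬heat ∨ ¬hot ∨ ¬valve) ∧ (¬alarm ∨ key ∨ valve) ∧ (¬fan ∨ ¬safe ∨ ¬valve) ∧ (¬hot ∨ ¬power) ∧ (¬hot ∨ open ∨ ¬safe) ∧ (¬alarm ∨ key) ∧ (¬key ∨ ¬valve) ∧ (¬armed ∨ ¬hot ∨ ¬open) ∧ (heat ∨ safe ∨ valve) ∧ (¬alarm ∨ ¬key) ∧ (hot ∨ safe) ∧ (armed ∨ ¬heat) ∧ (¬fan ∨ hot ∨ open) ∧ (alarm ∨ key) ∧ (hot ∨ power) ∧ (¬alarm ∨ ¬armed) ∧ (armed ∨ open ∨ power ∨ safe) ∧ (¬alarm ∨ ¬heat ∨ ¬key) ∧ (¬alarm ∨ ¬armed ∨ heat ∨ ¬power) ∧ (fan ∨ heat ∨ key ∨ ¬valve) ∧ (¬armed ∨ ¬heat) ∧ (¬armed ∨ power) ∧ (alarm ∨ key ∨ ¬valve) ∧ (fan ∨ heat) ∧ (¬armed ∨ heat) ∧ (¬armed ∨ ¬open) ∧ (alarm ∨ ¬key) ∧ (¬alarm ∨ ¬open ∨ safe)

No satisfying assignment exists.

Case alarm = True:
  (¬alarm ∨ key) forces key = True.
  Clause (¬alarm ∨ ¬key) is falsified — contradiction.
Case alarm = False:
  (alarm ∨ key) forces key = True.
  Clause (alarm ∨ ¬key) is falsified — contradiction.
Both cases fail, so the formula is unsatisfiable.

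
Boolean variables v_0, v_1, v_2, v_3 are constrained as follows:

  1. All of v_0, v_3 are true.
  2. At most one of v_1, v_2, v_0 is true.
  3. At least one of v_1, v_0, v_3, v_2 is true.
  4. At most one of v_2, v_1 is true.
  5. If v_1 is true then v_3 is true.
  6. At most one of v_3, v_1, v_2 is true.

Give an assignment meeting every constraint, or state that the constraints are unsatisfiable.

v_0 = True, v_1 = False, v_2 = False, v_3 = True

  (1) {v_0, v_3}: all 2 true ✓
  (2) {v_1, v_2, v_0}: 1 true — at most one ✓
  (3) {v_1, v_0, v_3, v_2}: 2 true — at least one ✓
  (4) {v_2, v_1}: 0 true — at most one ✓
  (5) v_1=F ⇒ v_3: vacuous ✓
  (6) {v_3, v_1, v_2}: 1 true — at most one ✓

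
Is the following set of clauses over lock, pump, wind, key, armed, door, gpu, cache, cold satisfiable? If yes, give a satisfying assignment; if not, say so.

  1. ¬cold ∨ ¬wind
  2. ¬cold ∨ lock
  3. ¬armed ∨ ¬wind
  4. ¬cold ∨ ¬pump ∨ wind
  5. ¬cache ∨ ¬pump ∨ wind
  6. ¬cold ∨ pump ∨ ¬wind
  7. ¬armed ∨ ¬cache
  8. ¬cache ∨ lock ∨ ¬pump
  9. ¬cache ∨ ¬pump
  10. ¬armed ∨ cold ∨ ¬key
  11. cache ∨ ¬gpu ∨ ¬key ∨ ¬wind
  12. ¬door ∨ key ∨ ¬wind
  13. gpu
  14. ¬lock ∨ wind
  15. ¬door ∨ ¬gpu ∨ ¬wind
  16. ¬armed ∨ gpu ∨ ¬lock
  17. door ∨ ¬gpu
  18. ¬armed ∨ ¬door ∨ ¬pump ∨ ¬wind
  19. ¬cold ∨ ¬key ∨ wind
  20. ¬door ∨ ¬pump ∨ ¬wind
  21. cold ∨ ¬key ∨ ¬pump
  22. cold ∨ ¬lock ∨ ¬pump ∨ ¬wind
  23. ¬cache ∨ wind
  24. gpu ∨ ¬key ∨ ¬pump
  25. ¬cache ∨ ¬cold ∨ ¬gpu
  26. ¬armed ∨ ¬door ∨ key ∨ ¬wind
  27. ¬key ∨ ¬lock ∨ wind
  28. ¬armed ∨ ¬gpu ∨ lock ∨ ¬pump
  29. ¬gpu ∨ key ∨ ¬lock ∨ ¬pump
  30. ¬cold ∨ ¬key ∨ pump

Unit clause (gpu) forces gpu = True.
In (door ∨ ¬gpu) only door is left, so door = True.
In (¬door ∨ ¬gpu ∨ ¬wind) only ¬wind is left, so wind = False.
In (¬cache ∨ wind) only ¬cache is left, so cache = False.
In (¬lock ∨ wind) only ¬lock is left, so lock = False.
In (¬cold ∨ lock) only ¬cold is left, so cold = False.
Set pump = False.
Set key = False.
Set armed = False.
All clauses satisfied.

lock = False; pump = False; wind = False; key = False; armed = False; door = True; gpu = True; cache = False; cold = False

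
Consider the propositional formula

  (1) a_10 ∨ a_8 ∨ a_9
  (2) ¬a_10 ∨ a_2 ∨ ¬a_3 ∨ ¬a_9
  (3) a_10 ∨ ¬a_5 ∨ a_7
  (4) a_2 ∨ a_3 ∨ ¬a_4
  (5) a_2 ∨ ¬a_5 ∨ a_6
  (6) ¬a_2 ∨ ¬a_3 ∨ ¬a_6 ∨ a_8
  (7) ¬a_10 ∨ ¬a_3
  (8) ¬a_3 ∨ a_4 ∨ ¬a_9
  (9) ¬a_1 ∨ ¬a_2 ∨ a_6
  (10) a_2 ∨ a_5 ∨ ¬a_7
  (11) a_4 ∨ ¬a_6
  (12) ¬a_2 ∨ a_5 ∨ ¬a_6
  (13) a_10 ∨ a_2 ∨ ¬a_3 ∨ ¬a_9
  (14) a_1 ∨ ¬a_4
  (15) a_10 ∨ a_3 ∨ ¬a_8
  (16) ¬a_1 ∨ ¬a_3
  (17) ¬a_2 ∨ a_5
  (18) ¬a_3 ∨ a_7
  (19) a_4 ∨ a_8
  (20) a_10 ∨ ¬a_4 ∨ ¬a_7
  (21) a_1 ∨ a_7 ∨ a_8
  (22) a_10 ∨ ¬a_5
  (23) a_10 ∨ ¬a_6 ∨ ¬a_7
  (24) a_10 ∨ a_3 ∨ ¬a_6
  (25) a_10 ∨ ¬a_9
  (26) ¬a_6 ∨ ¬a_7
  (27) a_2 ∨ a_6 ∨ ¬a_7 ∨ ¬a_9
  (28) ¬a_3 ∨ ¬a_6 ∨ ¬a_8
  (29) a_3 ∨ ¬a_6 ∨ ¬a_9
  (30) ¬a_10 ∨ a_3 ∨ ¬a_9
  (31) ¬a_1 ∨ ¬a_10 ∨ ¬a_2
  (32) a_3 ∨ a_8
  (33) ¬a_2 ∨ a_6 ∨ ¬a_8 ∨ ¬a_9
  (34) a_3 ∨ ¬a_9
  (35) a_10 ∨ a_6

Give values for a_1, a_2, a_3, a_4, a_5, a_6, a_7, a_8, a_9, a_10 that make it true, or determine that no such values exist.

a_1: True, a_2: False, a_3: False, a_4: False, a_5: False, a_6: False, a_7: False, a_8: True, a_9: False, a_10: True

Set a_1 = True.
  then (¬a_1 ∨ ¬a_3) forces a_3 = False.
  then (a_3 ∨ a_8) forces a_8 = True.
  then (a_3 ∨ ¬a_9) forces a_9 = False.
  then (a_10 ∨ a_3 ∨ ¬a_8) forces a_10 = True.
  then (¬a_1 ∨ ¬a_10 ∨ ¬a_2) forces a_2 = False.
  then (a_2 ∨ a_3 ∨ ¬a_4) forces a_4 = False.
  then (a_4 ∨ ¬a_6) forces a_6 = False.
  then (a_2 ∨ ¬a_5 ∨ a_6) forces a_5 = False.
  then (a_2 ∨ a_5 ∨ ¬a_7) forces a_7 = False.
All clauses satisfied.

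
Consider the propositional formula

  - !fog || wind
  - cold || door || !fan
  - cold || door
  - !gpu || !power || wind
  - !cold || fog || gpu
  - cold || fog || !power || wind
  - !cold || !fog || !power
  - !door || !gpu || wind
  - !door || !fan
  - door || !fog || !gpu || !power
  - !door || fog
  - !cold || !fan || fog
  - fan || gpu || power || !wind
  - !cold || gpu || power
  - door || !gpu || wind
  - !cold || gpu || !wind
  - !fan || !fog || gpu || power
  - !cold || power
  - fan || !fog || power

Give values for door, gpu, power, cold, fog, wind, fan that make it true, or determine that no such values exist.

Set door = True.
  then (!door || !fan) forces fan = False.
  then (!door || fog) forces fog = True.
  then (fan || !fog || power) forces power = True.
  then (!fog || wind) forces wind = True.
  then (!cold || !fog || !power) forces cold = False.
Set gpu = False.
All clauses satisfied.

door = True, gpu = False, power = True, cold = False, fog = True, wind = True, fan = False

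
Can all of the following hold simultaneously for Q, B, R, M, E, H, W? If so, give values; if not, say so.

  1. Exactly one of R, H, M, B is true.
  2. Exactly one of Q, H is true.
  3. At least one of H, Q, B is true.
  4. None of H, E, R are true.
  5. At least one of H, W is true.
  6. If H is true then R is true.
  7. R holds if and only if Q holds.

UNSATISFIABLE

Case R = True:
  Constraint (4) is violated (R=T) — contradiction.
Case R = False:
  (4) forces H = False.
  (2) with H=F forces Q = True.
  Constraint (7) is violated (R=F, Q=T) — contradiction.
Both cases fail — unsatisfiable.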